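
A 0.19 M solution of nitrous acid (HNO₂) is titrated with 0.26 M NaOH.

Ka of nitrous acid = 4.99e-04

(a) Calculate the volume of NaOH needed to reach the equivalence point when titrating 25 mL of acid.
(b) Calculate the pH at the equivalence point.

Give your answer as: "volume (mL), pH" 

moles acid = 0.19 × 25/1000 = 0.00475 mol; V_base = moles/0.26 × 1000 = 18.3 mL. At equivalence only the conjugate base is present: [A⁻] = 0.00475/0.043 = 1.0978e-01 M. Kb = Kw/Ka = 2.00e-11; [OH⁻] = √(Kb × [A⁻]) = 1.4832e-06; pOH = 5.83; pH = 14 - pOH = 8.17.

V = 18.3 mL, pH = 8.17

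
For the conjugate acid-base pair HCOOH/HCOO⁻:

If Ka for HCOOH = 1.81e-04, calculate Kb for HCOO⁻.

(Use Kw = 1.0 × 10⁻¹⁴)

For a conjugate pair Ka × Kb = Kw, so Kb = Kw/Ka = 1.0 × 10⁻¹⁴ / 1.81e-04 = 5.52e-11.

K_b = 5.52e-11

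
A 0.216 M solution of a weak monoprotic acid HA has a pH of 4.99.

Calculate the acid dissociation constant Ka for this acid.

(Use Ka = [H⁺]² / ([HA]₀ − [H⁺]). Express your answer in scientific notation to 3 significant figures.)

[H⁺] = 10^(−pH) = 10^(−4.99) = 1.023e-05 M. For HA ⇌ H⁺ + A⁻, Ka = [H⁺][A⁻]/[HA] = [H⁺]² / ([HA]₀ − [H⁺]) = (1.023e-05)² / (0.216 − 1.023e-05) = 4.85e-10.

K_a = 4.85e-10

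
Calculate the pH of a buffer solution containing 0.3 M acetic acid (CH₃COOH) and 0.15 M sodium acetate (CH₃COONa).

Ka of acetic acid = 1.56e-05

pKa = -log(1.56e-05) = 4.81. pH = pKa + log([A⁻]/[HA]) = 4.81 + log(0.15/0.3)

pH = 4.51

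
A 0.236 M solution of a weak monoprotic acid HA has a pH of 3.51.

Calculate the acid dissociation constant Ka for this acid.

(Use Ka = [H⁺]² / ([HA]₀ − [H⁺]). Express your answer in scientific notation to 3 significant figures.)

[H⁺] = 10^(−pH) = 10^(−3.51) = 3.090e-04 M. For HA ⇌ H⁺ + A⁻, Ka = [H⁺][A⁻]/[HA] = [H⁺]² / ([HA]₀ − [H⁺]) = (3.090e-04)² / (0.236 − 3.090e-04) = 4.05e-07.

K_a = 4.05e-07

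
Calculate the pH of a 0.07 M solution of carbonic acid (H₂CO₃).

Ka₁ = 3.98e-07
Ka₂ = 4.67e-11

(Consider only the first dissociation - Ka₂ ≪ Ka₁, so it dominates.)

First dissociation dominates. From Ka₁ = [H⁺][HA⁻]/[H₂A], x² + Ka₁·x − Ka₁·C = 0 with C = 0.07 M and Ka₁ = 3.98e-07. Solving: [H⁺] = (−Ka₁ + √(Ka₁² + 4·Ka₁·C)) / 2 = 1.6671e-04 M. pH = -log(1.6671e-04) = 3.78.

pH = 3.78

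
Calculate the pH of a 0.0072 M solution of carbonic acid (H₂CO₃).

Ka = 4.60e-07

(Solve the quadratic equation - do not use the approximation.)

x² + Ka×x - Ka×C = 0. Using quadratic formula: [H⁺] = 5.7320e-05

pH = 4.24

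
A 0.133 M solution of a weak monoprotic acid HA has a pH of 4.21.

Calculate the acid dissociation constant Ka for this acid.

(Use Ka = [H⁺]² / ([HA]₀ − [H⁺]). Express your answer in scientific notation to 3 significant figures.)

[H⁺] = 10^(−pH) = 10^(−4.21) = 6.166e-05 M. For HA ⇌ H⁺ + A⁻, Ka = [H⁺][A⁻]/[HA] = [H⁺]² / ([HA]₀ − [H⁺]) = (6.166e-05)² / (0.133 − 6.166e-05) = 2.86e-08.

K_a = 2.86e-08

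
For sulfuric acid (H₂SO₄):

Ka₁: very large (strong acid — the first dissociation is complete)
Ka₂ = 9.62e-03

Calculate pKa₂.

pKa₂ = -log(Ka₂) = -log(9.62e-03) = 2.02.

pK_{a2} = 2.02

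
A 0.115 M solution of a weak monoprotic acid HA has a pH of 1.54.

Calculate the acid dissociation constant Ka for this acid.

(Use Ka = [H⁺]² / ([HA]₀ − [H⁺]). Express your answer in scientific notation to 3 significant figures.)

[H⁺] = 10^(−pH) = 10^(−1.54) = 2.884e-02 M. For HA ⇌ H⁺ + A⁻, Ka = [H⁺][A⁻]/[HA] = [H⁺]² / ([HA]₀ − [H⁺]) = (2.884e-02)² / (0.115 − 2.884e-02) = 9.65e-03.

K_a = 9.65e-03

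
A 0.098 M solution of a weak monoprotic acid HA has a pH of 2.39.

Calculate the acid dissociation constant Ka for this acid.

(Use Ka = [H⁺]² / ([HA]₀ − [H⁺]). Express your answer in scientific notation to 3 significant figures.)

[H⁺] = 10^(−pH) = 10^(−2.39) = 4.074e-03 M. For HA ⇌ H⁺ + A⁻, Ka = [H⁺][A⁻]/[HA] = [H⁺]² / ([HA]₀ − [H⁺]) = (4.074e-03)² / (0.098 − 4.074e-03) = 1.77e-04.

K_a = 1.77e-04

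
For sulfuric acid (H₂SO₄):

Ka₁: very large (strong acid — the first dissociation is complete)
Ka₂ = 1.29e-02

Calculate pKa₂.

pKa₂ = -log(Ka₂) = -log(1.29e-02) = 1.89.

pK_{a2} = 1.89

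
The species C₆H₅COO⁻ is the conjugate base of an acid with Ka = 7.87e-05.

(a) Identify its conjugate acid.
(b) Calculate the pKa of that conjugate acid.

(a) The conjugate acid is formed by adding one H⁺ to C₆H₅COO⁻, giving C₆H₅COOH. (b) pKa = -log(Ka) = -log(7.87e-05) = 4.10.

Conjugate acid: C₆H₅COOH; pK_a = 4.10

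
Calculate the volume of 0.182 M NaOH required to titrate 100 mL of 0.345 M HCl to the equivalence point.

At equivalence: moles acid = moles base. moles HCl = 0.345 × 100/1000 = 0.0345 mol. V_base = moles / 0.182 × 1000 = 189.6 mL.

V_{base} = 189.6 mL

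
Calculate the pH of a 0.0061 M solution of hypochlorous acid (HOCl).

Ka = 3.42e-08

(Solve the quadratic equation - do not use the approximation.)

x² + Ka×x - Ka×C = 0. Using quadratic formula: [H⁺] = 1.4427e-05

pH = 4.84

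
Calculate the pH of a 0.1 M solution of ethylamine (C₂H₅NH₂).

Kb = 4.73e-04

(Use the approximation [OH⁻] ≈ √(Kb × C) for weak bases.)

[OH⁻] = √(Kb × C) = √(4.73e-04 × 0.1) = 6.8775e-03. pOH = 2.16, pH = 14 - pOH

pH = 11.84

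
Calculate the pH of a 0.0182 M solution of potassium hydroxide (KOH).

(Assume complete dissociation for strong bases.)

[OH⁻] = 0.0182 M for strong base. pOH = -log[OH⁻] = 1.74, pH = 14 - pOH

pH = 12.26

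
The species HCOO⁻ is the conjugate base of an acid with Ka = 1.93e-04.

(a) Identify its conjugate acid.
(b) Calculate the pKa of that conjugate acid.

(a) The conjugate acid is formed by adding one H⁺ to HCOO⁻, giving HCOOH. (b) pKa = -log(Ka) = -log(1.93e-04) = 3.71.

Conjugate acid: HCOOH; pK_a = 3.71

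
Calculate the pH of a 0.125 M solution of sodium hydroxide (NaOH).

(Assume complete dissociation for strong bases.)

[OH⁻] = 0.125 M for strong base. pOH = -log[OH⁻] = 0.90, pH = 14 - pOH

pH = 13.10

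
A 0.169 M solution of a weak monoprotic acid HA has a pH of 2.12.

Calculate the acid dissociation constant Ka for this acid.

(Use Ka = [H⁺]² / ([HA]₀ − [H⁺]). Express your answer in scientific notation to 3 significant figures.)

[H⁺] = 10^(−pH) = 10^(−2.12) = 7.586e-03 M. For HA ⇌ H⁺ + A⁻, Ka = [H⁺][A⁻]/[HA] = [H⁺]² / ([HA]₀ − [H⁺]) = (7.586e-03)² / (0.169 − 7.586e-03) = 3.56e-04.

K_a = 3.56e-04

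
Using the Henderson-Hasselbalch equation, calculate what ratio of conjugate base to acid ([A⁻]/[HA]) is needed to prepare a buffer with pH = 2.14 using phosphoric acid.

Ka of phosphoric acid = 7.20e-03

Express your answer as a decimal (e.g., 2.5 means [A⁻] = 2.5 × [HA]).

pKa = -log(7.20e-03) = 2.1427. pH = pKa + log([A⁻]/[HA]), so log([A⁻]/[HA]) = pH − pKa = 2.14 − 2.1427 = -0.0027. [A⁻]/[HA] = 10^(-0.0027) = 0.994

[A⁻]/[HA] = 0.994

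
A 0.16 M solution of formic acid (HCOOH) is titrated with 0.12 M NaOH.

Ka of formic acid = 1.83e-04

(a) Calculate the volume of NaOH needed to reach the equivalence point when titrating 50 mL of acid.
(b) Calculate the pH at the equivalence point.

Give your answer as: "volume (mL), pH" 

moles acid = 0.16 × 50/1000 = 0.008 mol; V_base = moles/0.12 × 1000 = 66.7 mL. At equivalence only the conjugate base is present: [A⁻] = 0.008/0.117 = 6.8571e-02 M. Kb = Kw/Ka = 5.46e-11; [OH⁻] = √(Kb × [A⁻]) = 1.9357e-06; pOH = 5.71; pH = 14 - pOH = 8.29.

V = 66.7 mL, pH = 8.29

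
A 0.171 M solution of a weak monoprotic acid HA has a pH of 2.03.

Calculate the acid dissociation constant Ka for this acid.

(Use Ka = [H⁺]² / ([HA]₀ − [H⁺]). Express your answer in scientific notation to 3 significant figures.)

[H⁺] = 10^(−pH) = 10^(−2.03) = 9.333e-03 M. For HA ⇌ H⁺ + A⁻, Ka = [H⁺][A⁻]/[HA] = [H⁺]² / ([HA]₀ − [H⁺]) = (9.333e-03)² / (0.171 − 9.333e-03) = 5.39e-04.

K_a = 5.39e-04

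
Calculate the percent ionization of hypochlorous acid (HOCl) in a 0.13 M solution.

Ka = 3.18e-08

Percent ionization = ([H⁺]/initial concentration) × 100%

Using Ka equilibrium: x² + Ka×x - Ka×C = 0. Solving: [H⁺] = 6.4280e-05. Percent = (6.4280e-05/0.13) × 100

Percent ionization = 0.0494%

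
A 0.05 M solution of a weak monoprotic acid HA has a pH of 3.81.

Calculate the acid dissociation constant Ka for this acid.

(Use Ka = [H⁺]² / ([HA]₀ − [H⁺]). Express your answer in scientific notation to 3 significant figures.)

[H⁺] = 10^(−pH) = 10^(−3.81) = 1.549e-04 M. For HA ⇌ H⁺ + A⁻, Ka = [H⁺][A⁻]/[HA] = [H⁺]² / ([HA]₀ − [H⁺]) = (1.549e-04)² / (0.05 − 1.549e-04) = 4.81e-07.

K_a = 4.81e-07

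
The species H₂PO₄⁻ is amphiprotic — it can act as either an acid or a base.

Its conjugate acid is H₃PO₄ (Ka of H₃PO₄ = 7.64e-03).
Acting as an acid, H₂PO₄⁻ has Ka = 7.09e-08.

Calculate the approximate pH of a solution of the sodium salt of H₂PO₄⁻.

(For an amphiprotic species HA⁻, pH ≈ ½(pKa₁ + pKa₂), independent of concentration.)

pKa₁ = -log(7.64e-03) = 2.12; pKa₂ = -log(7.09e-08) = 7.15. For an amphiprotic species, pH ≈ ½(pKa₁ + pKa₂) = ½(2.12 + 7.15) = 4.63.

pH = 4.63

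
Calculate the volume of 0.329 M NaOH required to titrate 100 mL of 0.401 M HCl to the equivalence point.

At equivalence: moles acid = moles base. moles HCl = 0.401 × 100/1000 = 0.0401 mol. V_base = moles / 0.329 × 1000 = 121.9 mL.

V_{base} = 121.9 mL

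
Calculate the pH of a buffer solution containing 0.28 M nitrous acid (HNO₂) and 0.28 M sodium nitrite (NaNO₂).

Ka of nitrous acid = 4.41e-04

pKa = -log(4.41e-04) = 3.36. pH = pKa + log([A⁻]/[HA]) = 3.36 + log(0.28/0.28)

pH = 3.36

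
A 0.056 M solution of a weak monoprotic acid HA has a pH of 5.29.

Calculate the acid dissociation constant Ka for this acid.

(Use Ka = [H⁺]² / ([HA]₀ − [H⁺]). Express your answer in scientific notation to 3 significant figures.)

[H⁺] = 10^(−pH) = 10^(−5.29) = 5.129e-06 M. For HA ⇌ H⁺ + A⁻, Ka = [H⁺][A⁻]/[HA] = [H⁺]² / ([HA]₀ − [H⁺]) = (5.129e-06)² / (0.056 − 5.129e-06) = 4.70e-10.

K_a = 4.70e-10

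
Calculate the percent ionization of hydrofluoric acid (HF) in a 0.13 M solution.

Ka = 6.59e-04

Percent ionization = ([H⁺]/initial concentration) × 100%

Using Ka equilibrium: x² + Ka×x - Ka×C = 0. Solving: [H⁺] = 8.9322e-03. Percent = (8.9322e-03/0.13) × 100

Percent ionization = 6.87%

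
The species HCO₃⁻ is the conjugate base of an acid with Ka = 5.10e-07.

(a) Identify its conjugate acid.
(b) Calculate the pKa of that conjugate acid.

(a) The conjugate acid is formed by adding one H⁺ to HCO₃⁻, giving H₂CO₃. (b) pKa = -log(Ka) = -log(5.10e-07) = 6.29.

Conjugate acid: H₂CO₃; pK_a = 6.29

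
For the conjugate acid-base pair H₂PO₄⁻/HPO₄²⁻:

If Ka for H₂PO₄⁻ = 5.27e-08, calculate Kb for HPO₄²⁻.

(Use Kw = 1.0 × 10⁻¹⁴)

For a conjugate pair Ka × Kb = Kw, so Kb = Kw/Ka = 1.0 × 10⁻¹⁴ / 5.27e-08 = 1.90e-07.

K_b = 1.90e-07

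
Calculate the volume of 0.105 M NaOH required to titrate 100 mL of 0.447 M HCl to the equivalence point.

At equivalence: moles acid = moles base. moles HCl = 0.447 × 100/1000 = 0.0447 mol. V_base = moles / 0.105 × 1000 = 425.7 mL.

V_{base} = 425.7 mL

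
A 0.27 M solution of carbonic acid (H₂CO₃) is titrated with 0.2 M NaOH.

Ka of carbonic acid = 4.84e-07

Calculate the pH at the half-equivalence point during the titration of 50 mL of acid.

At half-equivalence [HA] = [A⁻], so Henderson-Hasselbalch gives pH = pKa = -log(4.84e-07) = 6.32.

pH = pKa = 6.32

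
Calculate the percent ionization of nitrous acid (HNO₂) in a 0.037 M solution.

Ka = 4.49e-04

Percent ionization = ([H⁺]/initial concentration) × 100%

Using Ka equilibrium: x² + Ka×x - Ka×C = 0. Solving: [H⁺] = 3.8576e-03. Percent = (3.8576e-03/0.037) × 100

Percent ionization = 10.4%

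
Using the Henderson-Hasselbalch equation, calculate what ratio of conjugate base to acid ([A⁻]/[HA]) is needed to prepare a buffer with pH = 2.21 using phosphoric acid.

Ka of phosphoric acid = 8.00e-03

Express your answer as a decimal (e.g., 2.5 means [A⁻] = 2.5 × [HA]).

pKa = -log(8.00e-03) = 2.0969. pH = pKa + log([A⁻]/[HA]), so log([A⁻]/[HA]) = pH − pKa = 2.21 − 2.0969 = 0.1131. [A⁻]/[HA] = 10^(0.1131) = 1.30

[A⁻]/[HA] = 1.30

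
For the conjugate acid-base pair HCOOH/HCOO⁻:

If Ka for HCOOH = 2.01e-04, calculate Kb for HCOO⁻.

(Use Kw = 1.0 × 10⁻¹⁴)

For a conjugate pair Ka × Kb = Kw, so Kb = Kw/Ka = 1.0 × 10⁻¹⁴ / 2.01e-04 = 4.98e-11.

K_b = 4.98e-11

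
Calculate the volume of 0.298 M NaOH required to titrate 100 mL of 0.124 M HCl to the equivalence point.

At equivalence: moles acid = moles base. moles HCl = 0.124 × 100/1000 = 0.0124 mol. V_base = moles / 0.298 × 1000 = 41.6 mL.

V_{base} = 41.6 mL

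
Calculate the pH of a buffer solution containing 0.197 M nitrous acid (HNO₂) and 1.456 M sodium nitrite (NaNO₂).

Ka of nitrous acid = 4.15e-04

pKa = -log(4.15e-04) = 3.38. pH = pKa + log([A⁻]/[HA]) = 3.38 + log(1.456/0.197)

pH = 4.25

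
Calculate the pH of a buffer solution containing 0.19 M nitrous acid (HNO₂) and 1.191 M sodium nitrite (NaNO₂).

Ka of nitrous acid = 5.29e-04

pKa = -log(5.29e-04) = 3.28. pH = pKa + log([A⁻]/[HA]) = 3.28 + log(1.191/0.19)

pH = 4.07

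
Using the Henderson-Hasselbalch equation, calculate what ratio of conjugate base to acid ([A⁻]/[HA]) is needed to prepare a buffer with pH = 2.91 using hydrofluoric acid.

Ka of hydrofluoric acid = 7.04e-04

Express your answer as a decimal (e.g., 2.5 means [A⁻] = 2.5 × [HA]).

pKa = -log(7.04e-04) = 3.1524. pH = pKa + log([A⁻]/[HA]), so log([A⁻]/[HA]) = pH − pKa = 2.91 − 3.1524 = -0.2424. [A⁻]/[HA] = 10^(-0.2424) = 0.572

[A⁻]/[HA] = 0.572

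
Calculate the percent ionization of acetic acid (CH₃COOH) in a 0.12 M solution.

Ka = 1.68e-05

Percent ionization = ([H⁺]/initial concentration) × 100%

Using Ka equilibrium: x² + Ka×x - Ka×C = 0. Solving: [H⁺] = 1.4115e-03. Percent = (1.4115e-03/0.12) × 100

Percent ionization = 1.18%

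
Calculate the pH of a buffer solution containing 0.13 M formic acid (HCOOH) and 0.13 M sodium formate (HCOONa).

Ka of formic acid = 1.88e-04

pKa = -log(1.88e-04) = 3.73. pH = pKa + log([A⁻]/[HA]) = 3.73 + log(0.13/0.13)

pH = 3.73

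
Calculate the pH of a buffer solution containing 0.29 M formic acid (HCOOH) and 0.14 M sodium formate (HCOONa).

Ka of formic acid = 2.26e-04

pKa = -log(2.26e-04) = 3.65. pH = pKa + log([A⁻]/[HA]) = 3.65 + log(0.14/0.29)

pH = 3.33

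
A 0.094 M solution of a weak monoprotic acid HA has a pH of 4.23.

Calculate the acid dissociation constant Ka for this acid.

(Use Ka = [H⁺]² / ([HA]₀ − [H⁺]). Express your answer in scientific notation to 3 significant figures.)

[H⁺] = 10^(−pH) = 10^(−4.23) = 5.888e-05 M. For HA ⇌ H⁺ + A⁻, Ka = [H⁺][A⁻]/[HA] = [H⁺]² / ([HA]₀ − [H⁺]) = (5.888e-05)² / (0.094 − 5.888e-05) = 3.69e-08.

K_a = 3.69e-08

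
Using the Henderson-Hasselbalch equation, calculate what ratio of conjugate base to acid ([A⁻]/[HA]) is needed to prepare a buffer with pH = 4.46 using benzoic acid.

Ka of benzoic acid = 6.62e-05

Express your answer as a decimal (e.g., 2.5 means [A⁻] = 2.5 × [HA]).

pKa = -log(6.62e-05) = 4.1791. pH = pKa + log([A⁻]/[HA]), so log([A⁻]/[HA]) = pH − pKa = 4.46 − 4.1791 = 0.2809. [A⁻]/[HA] = 10^(0.2809) = 1.91

[A⁻]/[HA] = 1.91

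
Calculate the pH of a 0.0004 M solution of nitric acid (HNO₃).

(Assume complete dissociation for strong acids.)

[H⁺] = 0.0004 M for strong acid. pH = -log[H⁺] = -log(0.0004)

pH = 3.40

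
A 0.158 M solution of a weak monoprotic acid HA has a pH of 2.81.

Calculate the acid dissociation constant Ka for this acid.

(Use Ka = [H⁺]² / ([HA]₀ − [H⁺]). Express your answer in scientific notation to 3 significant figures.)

[H⁺] = 10^(−pH) = 10^(−2.81) = 1.549e-03 M. For HA ⇌ H⁺ + A⁻, Ka = [H⁺][A⁻]/[HA] = [H⁺]² / ([HA]₀ − [H⁺]) = (1.549e-03)² / (0.158 − 1.549e-03) = 1.53e-05.

K_a = 1.53e-05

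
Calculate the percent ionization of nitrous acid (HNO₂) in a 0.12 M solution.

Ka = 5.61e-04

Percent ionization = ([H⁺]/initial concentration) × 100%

Using Ka equilibrium: x² + Ka×x - Ka×C = 0. Solving: [H⁺] = 7.9292e-03. Percent = (7.9292e-03/0.12) × 100

Percent ionization = 6.61%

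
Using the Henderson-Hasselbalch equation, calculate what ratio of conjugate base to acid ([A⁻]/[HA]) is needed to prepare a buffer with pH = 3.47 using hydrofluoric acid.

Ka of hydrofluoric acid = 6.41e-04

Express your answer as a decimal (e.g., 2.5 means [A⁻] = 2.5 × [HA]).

pKa = -log(6.41e-04) = 3.1931. pH = pKa + log([A⁻]/[HA]), so log([A⁻]/[HA]) = pH − pKa = 3.47 − 3.1931 = 0.2769. [A⁻]/[HA] = 10^(0.2769) = 1.89

[A⁻]/[HA] = 1.89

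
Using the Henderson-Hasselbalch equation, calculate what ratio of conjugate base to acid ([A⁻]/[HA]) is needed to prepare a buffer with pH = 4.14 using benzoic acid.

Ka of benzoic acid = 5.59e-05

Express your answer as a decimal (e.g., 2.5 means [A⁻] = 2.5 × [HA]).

pKa = -log(5.59e-05) = 4.2526. pH = pKa + log([A⁻]/[HA]), so log([A⁻]/[HA]) = pH − pKa = 4.14 − 4.2526 = -0.1126. [A⁻]/[HA] = 10^(-0.1126) = 0.772

[A⁻]/[HA] = 0.772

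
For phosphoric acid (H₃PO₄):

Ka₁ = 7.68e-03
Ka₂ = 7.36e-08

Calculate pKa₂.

pKa₂ = -log(Ka₂) = -log(7.36e-08) = 7.13.

pK_{a2} = 7.13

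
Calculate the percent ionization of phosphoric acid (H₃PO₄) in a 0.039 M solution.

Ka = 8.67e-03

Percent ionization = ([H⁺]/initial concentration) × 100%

Using Ka equilibrium: x² + Ka×x - Ka×C = 0. Solving: [H⁺] = 1.4557e-02. Percent = (1.4557e-02/0.039) × 100

Percent ionization = 37.3%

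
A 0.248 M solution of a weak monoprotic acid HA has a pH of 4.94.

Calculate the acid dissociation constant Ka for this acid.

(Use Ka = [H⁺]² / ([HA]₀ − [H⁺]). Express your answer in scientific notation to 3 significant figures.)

[H⁺] = 10^(−pH) = 10^(−4.94) = 1.148e-05 M. For HA ⇌ H⁺ + A⁻, Ka = [H⁺][A⁻]/[HA] = [H⁺]² / ([HA]₀ − [H⁺]) = (1.148e-05)² / (0.248 − 1.148e-05) = 5.32e-10.

K_a = 5.32e-10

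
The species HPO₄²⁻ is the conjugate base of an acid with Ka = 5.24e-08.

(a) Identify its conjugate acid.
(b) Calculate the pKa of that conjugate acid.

(a) The conjugate acid is formed by adding one H⁺ to HPO₄²⁻, giving H₂PO₄⁻. (b) pKa = -log(Ka) = -log(5.24e-08) = 7.28.

Conjugate acid: H₂PO₄⁻; pK_a = 7.28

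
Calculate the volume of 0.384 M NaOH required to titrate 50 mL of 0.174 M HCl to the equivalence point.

At equivalence: moles acid = moles base. moles HCl = 0.174 × 50/1000 = 0.0087 mol. V_base = moles / 0.384 × 1000 = 22.7 mL.

V_{base} = 22.7 mL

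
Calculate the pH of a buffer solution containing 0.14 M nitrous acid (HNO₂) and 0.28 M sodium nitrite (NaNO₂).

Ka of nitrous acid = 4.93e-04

pKa = -log(4.93e-04) = 3.31. pH = pKa + log([A⁻]/[HA]) = 3.31 + log(0.28/0.14)

pH = 3.61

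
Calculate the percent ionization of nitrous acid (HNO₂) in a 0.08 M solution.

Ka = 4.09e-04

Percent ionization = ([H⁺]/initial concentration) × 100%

Using Ka equilibrium: x² + Ka×x - Ka×C = 0. Solving: [H⁺] = 5.5193e-03. Percent = (5.5193e-03/0.08) × 100

Percent ionization = 6.9%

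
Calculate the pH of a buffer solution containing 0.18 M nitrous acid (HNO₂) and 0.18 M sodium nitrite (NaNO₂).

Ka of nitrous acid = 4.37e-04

pKa = -log(4.37e-04) = 3.36. pH = pKa + log([A⁻]/[HA]) = 3.36 + log(0.18/0.18)

pH = 3.36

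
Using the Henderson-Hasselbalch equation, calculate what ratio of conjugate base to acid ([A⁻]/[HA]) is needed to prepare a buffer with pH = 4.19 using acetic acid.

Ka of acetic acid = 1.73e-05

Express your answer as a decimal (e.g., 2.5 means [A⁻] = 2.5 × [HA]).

pKa = -log(1.73e-05) = 4.7620. pH = pKa + log([A⁻]/[HA]), so log([A⁻]/[HA]) = pH − pKa = 4.19 − 4.7620 = -0.5720. [A⁻]/[HA] = 10^(-0.5720) = 0.268

[A⁻]/[HA] = 0.268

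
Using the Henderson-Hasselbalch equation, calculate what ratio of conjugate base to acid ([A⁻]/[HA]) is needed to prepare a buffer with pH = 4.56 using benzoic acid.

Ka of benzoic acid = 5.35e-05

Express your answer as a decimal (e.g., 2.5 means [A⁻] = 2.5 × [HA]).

pKa = -log(5.35e-05) = 4.2716. pH = pKa + log([A⁻]/[HA]), so log([A⁻]/[HA]) = pH − pKa = 4.56 − 4.2716 = 0.2884. [A⁻]/[HA] = 10^(0.2884) = 1.94

[A⁻]/[HA] = 1.94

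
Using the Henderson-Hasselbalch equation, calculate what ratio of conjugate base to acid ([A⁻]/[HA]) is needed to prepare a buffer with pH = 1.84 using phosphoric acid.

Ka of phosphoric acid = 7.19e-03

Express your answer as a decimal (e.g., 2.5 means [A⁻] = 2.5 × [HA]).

pKa = -log(7.19e-03) = 2.1433. pH = pKa + log([A⁻]/[HA]), so log([A⁻]/[HA]) = pH − pKa = 1.84 − 2.1433 = -0.3033. [A⁻]/[HA] = 10^(-0.3033) = 0.497

[A⁻]/[HA] = 0.497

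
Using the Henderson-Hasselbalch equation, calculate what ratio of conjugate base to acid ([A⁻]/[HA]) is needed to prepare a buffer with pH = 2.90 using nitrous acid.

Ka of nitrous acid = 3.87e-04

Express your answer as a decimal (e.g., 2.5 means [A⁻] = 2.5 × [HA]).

pKa = -log(3.87e-04) = 3.4123. pH = pKa + log([A⁻]/[HA]), so log([A⁻]/[HA]) = pH − pKa = 2.90 − 3.4123 = -0.5123. [A⁻]/[HA] = 10^(-0.5123) = 0.307

[A⁻]/[HA] = 0.307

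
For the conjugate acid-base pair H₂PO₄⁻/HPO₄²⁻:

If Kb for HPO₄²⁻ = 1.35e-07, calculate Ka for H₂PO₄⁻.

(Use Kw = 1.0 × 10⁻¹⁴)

For a conjugate pair Ka × Kb = Kw, so Ka = Kw/Kb = 1.0 × 10⁻¹⁴ / 1.35e-07 = 7.41e-08.

K_a = 7.41e-08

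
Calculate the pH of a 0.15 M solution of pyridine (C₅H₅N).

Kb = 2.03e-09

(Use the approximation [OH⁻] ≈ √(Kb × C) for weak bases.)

[OH⁻] = √(Kb × C) = √(2.03e-09 × 0.15) = 1.7450e-05. pOH = 4.76, pH = 14 - pOH

pH = 9.24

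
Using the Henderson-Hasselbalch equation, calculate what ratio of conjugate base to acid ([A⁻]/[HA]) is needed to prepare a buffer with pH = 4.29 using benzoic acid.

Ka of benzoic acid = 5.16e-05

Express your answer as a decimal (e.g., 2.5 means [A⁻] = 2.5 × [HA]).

pKa = -log(5.16e-05) = 4.2874. pH = pKa + log([A⁻]/[HA]), so log([A⁻]/[HA]) = pH − pKa = 4.29 − 4.2874 = 0.0026. [A⁻]/[HA] = 10^(0.0026) = 1.01

[A⁻]/[HA] = 1.01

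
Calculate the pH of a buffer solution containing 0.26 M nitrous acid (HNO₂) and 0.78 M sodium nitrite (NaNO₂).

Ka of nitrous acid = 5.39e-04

pKa = -log(5.39e-04) = 3.27. pH = pKa + log([A⁻]/[HA]) = 3.27 + log(0.78/0.26)

pH = 3.75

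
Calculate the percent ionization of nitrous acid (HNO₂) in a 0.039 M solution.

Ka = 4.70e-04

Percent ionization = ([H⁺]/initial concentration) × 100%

Using Ka equilibrium: x² + Ka×x - Ka×C = 0. Solving: [H⁺] = 4.0528e-03. Percent = (4.0528e-03/0.039) × 100

Percent ionization = 10.4%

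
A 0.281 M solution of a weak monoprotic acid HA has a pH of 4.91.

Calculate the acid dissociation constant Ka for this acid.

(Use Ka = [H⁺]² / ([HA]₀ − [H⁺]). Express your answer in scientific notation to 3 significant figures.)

[H⁺] = 10^(−pH) = 10^(−4.91) = 1.230e-05 M. For HA ⇌ H⁺ + A⁻, Ka = [H⁺][A⁻]/[HA] = [H⁺]² / ([HA]₀ − [H⁺]) = (1.230e-05)² / (0.281 − 1.230e-05) = 5.39e-10.

K_a = 5.39e-10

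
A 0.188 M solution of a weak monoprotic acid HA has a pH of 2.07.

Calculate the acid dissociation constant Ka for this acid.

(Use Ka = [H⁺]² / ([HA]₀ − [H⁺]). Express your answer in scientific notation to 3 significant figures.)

[H⁺] = 10^(−pH) = 10^(−2.07) = 8.511e-03 M. For HA ⇌ H⁺ + A⁻, Ka = [H⁺][A⁻]/[HA] = [H⁺]² / ([HA]₀ − [H⁺]) = (8.511e-03)² / (0.188 − 8.511e-03) = 4.04e-04.

K_a = 4.04e-04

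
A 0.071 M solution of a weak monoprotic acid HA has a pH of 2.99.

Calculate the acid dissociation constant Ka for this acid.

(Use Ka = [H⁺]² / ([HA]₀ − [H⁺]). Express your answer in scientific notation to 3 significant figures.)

[H⁺] = 10^(−pH) = 10^(−2.99) = 1.023e-03 M. For HA ⇌ H⁺ + A⁻, Ka = [H⁺][A⁻]/[HA] = [H⁺]² / ([HA]₀ − [H⁺]) = (1.023e-03)² / (0.071 − 1.023e-03) = 1.50e-05.

K_a = 1.50e-05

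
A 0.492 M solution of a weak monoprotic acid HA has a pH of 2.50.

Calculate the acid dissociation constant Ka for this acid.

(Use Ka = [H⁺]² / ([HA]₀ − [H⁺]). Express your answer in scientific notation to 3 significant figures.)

[H⁺] = 10^(−pH) = 10^(−2.50) = 3.162e-03 M. For HA ⇌ H⁺ + A⁻, Ka = [H⁺][A⁻]/[HA] = [H⁺]² / ([HA]₀ − [H⁺]) = (3.162e-03)² / (0.492 − 3.162e-03) = 2.05e-05.

K_a = 2.05e-05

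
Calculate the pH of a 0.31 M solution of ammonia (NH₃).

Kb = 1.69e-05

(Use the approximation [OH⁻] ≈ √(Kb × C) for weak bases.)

[OH⁻] = √(Kb × C) = √(1.69e-05 × 0.31) = 2.2889e-03. pOH = 2.64, pH = 14 - pOH

pH = 11.36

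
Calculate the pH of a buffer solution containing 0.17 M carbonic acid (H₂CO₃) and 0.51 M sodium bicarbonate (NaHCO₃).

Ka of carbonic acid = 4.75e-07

pKa = -log(4.75e-07) = 6.32. pH = pKa + log([A⁻]/[HA]) = 6.32 + log(0.51/0.17)

pH = 6.80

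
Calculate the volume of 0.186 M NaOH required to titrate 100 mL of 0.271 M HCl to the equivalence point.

At equivalence: moles acid = moles base. moles HCl = 0.271 × 100/1000 = 0.0271 mol. V_base = moles / 0.186 × 1000 = 145.7 mL.

V_{base} = 145.7 mL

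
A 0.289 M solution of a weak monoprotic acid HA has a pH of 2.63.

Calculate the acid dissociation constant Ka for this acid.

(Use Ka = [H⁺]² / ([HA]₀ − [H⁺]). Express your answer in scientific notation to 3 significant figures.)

[H⁺] = 10^(−pH) = 10^(−2.63) = 2.344e-03 M. For HA ⇌ H⁺ + A⁻, Ka = [H⁺][A⁻]/[HA] = [H⁺]² / ([HA]₀ − [H⁺]) = (2.344e-03)² / (0.289 − 2.344e-03) = 1.92e-05.

K_a = 1.92e-05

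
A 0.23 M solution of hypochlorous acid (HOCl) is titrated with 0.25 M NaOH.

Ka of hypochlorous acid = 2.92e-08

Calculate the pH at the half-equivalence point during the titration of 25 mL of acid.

At half-equivalence [HA] = [A⁻], so Henderson-Hasselbalch gives pH = pKa = -log(2.92e-08) = 7.53.

pH = pKa = 7.53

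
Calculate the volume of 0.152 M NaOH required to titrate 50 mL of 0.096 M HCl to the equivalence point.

At equivalence: moles acid = moles base. moles HCl = 0.096 × 50/1000 = 0.0048 mol. V_base = moles / 0.152 × 1000 = 31.6 mL.

V_{base} = 31.6 mL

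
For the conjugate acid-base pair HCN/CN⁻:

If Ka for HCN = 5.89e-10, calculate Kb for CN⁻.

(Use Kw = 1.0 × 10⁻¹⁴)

For a conjugate pair Ka × Kb = Kw, so Kb = Kw/Ka = 1.0 × 10⁻¹⁴ / 5.89e-10 = 1.70e-05.

K_b = 1.70e-05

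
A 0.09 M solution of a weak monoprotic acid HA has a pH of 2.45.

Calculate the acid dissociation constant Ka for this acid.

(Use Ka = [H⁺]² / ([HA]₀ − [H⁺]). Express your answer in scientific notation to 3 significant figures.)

[H⁺] = 10^(−pH) = 10^(−2.45) = 3.548e-03 M. For HA ⇌ H⁺ + A⁻, Ka = [H⁺][A⁻]/[HA] = [H⁺]² / ([HA]₀ − [H⁺]) = (3.548e-03)² / (0.09 − 3.548e-03) = 1.46e-04.

K_a = 1.46e-04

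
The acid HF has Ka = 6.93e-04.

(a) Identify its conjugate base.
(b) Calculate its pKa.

(a) The conjugate base is formed by removing one H⁺ from HF, giving F⁻. (b) pKa = -log(Ka) = -log(6.93e-04) = 3.16.

Conjugate base: F⁻; pK_a = 3.16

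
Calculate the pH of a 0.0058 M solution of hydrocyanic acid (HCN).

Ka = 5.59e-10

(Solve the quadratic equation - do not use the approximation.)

x² + Ka×x - Ka×C = 0. Using quadratic formula: [H⁺] = 1.8003e-06

pH = 5.74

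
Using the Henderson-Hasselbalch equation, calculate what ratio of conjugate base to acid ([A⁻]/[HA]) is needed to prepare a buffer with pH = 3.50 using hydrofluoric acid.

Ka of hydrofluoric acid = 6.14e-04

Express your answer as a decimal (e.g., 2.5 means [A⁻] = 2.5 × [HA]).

pKa = -log(6.14e-04) = 3.2118. pH = pKa + log([A⁻]/[HA]), so log([A⁻]/[HA]) = pH − pKa = 3.50 − 3.2118 = 0.2882. [A⁻]/[HA] = 10^(0.2882) = 1.94

[A⁻]/[HA] = 1.94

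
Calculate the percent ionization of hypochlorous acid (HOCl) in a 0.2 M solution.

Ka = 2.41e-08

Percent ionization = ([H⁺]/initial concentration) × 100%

Using Ka equilibrium: x² + Ka×x - Ka×C = 0. Solving: [H⁺] = 6.9414e-05. Percent = (6.9414e-05/0.2) × 100

Percent ionization = 0.0347%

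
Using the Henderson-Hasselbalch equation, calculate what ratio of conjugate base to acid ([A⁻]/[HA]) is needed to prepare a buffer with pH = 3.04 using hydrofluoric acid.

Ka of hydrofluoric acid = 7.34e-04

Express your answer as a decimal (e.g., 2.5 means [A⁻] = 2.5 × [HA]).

pKa = -log(7.34e-04) = 3.1343. pH = pKa + log([A⁻]/[HA]), so log([A⁻]/[HA]) = pH − pKa = 3.04 − 3.1343 = -0.0943. [A⁻]/[HA] = 10^(-0.0943) = 0.805

[A⁻]/[HA] = 0.805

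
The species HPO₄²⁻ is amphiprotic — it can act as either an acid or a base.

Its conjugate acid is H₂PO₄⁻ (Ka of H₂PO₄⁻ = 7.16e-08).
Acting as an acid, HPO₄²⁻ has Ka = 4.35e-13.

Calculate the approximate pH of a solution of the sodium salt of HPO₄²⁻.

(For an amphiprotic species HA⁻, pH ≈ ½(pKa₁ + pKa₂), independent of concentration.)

pKa₁ = -log(7.16e-08) = 7.15; pKa₂ = -log(4.35e-13) = 12.36. For an amphiprotic species, pH ≈ ½(pKa₁ + pKa₂) = ½(7.15 + 12.36) = 9.75.

pH = 9.75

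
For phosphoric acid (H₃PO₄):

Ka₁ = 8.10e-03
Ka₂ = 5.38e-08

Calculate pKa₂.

pKa₂ = -log(Ka₂) = -log(5.38e-08) = 7.27.

pK_{a2} = 7.27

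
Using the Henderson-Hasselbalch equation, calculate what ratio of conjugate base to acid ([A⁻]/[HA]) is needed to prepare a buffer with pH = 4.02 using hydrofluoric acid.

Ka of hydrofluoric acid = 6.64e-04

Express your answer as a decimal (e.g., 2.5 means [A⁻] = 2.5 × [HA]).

pKa = -log(6.64e-04) = 3.1778. pH = pKa + log([A⁻]/[HA]), so log([A⁻]/[HA]) = pH − pKa = 4.02 − 3.1778 = 0.8422. [A⁻]/[HA] = 10^(0.8422) = 6.95

[A⁻]/[HA] = 6.95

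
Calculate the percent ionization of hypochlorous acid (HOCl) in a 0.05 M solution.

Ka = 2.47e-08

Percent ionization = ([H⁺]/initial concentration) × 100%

Using Ka equilibrium: x² + Ka×x - Ka×C = 0. Solving: [H⁺] = 3.5130e-05. Percent = (3.5130e-05/0.05) × 100

Percent ionization = 0.0703%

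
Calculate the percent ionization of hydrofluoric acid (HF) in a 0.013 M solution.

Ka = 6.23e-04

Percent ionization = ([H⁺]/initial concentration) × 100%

Using Ka equilibrium: x² + Ka×x - Ka×C = 0. Solving: [H⁺] = 2.5514e-03. Percent = (2.5514e-03/0.013) × 100

Percent ionization = 19.6%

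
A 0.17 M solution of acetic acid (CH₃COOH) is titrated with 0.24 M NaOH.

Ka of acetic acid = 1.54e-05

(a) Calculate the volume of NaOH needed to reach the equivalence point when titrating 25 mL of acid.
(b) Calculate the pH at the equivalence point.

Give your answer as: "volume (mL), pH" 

moles acid = 0.17 × 25/1000 = 0.00425 mol; V_base = moles/0.24 × 1000 = 17.7 mL. At equivalence only the conjugate base is present: [A⁻] = 0.00425/0.043 = 9.9512e-02 M. Kb = Kw/Ka = 6.49e-10; [OH⁻] = √(Kb × [A⁻]) = 8.0386e-06; pOH = 5.09; pH = 14 - pOH = 8.91.

V = 17.7 mL, pH = 8.91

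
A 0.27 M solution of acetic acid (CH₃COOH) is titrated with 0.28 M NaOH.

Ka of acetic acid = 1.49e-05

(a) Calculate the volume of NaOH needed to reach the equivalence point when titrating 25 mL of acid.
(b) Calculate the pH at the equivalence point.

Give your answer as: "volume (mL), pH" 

moles acid = 0.27 × 25/1000 = 0.00675 mol; V_base = moles/0.28 × 1000 = 24.1 mL. At equivalence only the conjugate base is present: [A⁻] = 0.00675/0.049 = 1.3745e-01 M. Kb = Kw/Ka = 6.71e-10; [OH⁻] = √(Kb × [A⁻]) = 9.6048e-06; pOH = 5.02; pH = 14 - pOH = 8.98.

V = 24.1 mL, pH = 8.98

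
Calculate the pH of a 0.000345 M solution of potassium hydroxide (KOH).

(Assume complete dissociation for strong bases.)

[OH⁻] = 0.000345 M for strong base. pOH = -log[OH⁻] = 3.46, pH = 14 - pOH

pH = 10.54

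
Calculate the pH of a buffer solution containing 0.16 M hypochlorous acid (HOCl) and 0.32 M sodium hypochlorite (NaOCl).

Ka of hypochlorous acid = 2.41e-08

pKa = -log(2.41e-08) = 7.62. pH = pKa + log([A⁻]/[HA]) = 7.62 + log(0.32/0.16)

pH = 7.92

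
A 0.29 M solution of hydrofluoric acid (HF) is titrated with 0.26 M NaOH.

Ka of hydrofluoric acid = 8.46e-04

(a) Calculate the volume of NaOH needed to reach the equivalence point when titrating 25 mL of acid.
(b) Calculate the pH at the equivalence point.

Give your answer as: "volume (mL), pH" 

moles acid = 0.29 × 25/1000 = 0.00725 mol; V_base = moles/0.26 × 1000 = 27.9 mL. At equivalence only the conjugate base is present: [A⁻] = 0.00725/0.053 = 1.3709e-01 M. Kb = Kw/Ka = 1.18e-11; [OH⁻] = √(Kb × [A⁻]) = 1.2730e-06; pOH = 5.90; pH = 14 - pOH = 8.10.

V = 27.9 mL, pH = 8.10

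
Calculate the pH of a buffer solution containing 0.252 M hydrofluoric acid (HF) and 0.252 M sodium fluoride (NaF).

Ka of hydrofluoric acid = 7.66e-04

pKa = -log(7.66e-04) = 3.12. pH = pKa + log([A⁻]/[HA]) = 3.12 + log(0.252/0.252)

pH = 3.12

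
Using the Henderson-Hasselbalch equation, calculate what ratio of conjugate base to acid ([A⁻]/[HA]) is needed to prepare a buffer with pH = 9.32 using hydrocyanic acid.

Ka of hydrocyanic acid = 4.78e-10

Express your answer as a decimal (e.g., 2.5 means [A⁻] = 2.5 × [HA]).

pKa = -log(4.78e-10) = 9.3206. pH = pKa + log([A⁻]/[HA]), so log([A⁻]/[HA]) = pH − pKa = 9.32 − 9.3206 = -0.0006. [A⁻]/[HA] = 10^(-0.0006) = 0.999

[A⁻]/[HA] = 0.999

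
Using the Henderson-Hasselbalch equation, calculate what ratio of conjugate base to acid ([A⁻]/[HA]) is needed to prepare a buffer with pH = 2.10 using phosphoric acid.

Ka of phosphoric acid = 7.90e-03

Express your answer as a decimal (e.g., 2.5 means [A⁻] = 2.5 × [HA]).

pKa = -log(7.90e-03) = 2.1024. pH = pKa + log([A⁻]/[HA]), so log([A⁻]/[HA]) = pH − pKa = 2.10 − 2.1024 = -0.0024. [A⁻]/[HA] = 10^(-0.0024) = 0.995

[A⁻]/[HA] = 0.995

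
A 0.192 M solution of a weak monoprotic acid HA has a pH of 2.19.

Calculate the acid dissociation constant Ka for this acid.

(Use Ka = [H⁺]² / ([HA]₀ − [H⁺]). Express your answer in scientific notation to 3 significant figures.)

[H⁺] = 10^(−pH) = 10^(−2.19) = 6.457e-03 M. For HA ⇌ H⁺ + A⁻, Ka = [H⁺][A⁻]/[HA] = [H⁺]² / ([HA]₀ − [H⁺]) = (6.457e-03)² / (0.192 − 6.457e-03) = 2.25e-04.

K_a = 2.25e-04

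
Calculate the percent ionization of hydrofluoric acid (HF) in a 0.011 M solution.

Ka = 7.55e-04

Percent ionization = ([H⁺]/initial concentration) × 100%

Using Ka equilibrium: x² + Ka×x - Ka×C = 0. Solving: [H⁺] = 2.5290e-03. Percent = (2.5290e-03/0.011) × 100

Percent ionization = 23%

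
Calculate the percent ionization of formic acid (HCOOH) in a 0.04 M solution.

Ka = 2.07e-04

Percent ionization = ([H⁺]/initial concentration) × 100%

Using Ka equilibrium: x² + Ka×x - Ka×C = 0. Solving: [H⁺] = 2.7759e-03. Percent = (2.7759e-03/0.04) × 100

Percent ionization = 6.94%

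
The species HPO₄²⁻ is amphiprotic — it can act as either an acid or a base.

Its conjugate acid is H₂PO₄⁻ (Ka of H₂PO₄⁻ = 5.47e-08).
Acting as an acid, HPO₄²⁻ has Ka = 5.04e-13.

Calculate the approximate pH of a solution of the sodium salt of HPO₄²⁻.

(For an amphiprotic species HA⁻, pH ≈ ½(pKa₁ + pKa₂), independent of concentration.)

pKa₁ = -log(5.47e-08) = 7.26; pKa₂ = -log(5.04e-13) = 12.30. For an amphiprotic species, pH ≈ ½(pKa₁ + pKa₂) = ½(7.26 + 12.30) = 9.78.

pH = 9.78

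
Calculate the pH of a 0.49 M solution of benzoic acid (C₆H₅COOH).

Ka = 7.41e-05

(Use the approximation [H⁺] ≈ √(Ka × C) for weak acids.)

[H⁺] = √(Ka × C) = √(7.41e-05 × 0.49) = 6.0257e-03. pH = -log(6.0257e-03)

pH = 2.22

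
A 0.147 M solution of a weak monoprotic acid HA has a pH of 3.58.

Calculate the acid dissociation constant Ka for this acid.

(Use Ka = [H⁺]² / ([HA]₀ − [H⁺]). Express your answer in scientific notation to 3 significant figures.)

[H⁺] = 10^(−pH) = 10^(−3.58) = 2.630e-04 M. For HA ⇌ H⁺ + A⁻, Ka = [H⁺][A⁻]/[HA] = [H⁺]² / ([HA]₀ − [H⁺]) = (2.630e-04)² / (0.147 − 2.630e-04) = 4.71e-07.

K_a = 4.71e-07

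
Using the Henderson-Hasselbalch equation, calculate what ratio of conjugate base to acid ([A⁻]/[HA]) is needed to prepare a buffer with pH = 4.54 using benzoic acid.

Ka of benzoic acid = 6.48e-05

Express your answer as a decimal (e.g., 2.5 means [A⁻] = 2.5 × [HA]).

pKa = -log(6.48e-05) = 4.1884. pH = pKa + log([A⁻]/[HA]), so log([A⁻]/[HA]) = pH − pKa = 4.54 − 4.1884 = 0.3516. [A⁻]/[HA] = 10^(0.3516) = 2.25

[A⁻]/[HA] = 2.25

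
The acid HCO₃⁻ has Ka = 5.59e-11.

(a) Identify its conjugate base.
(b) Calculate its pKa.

(a) The conjugate base is formed by removing one H⁺ from HCO₃⁻, giving CO₃²⁻. (b) pKa = -log(Ka) = -log(5.59e-11) = 10.25.

Conjugate base: CO₃²⁻; pK_a = 10.25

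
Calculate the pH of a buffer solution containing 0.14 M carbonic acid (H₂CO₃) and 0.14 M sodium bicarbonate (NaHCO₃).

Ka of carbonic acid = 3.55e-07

pKa = -log(3.55e-07) = 6.45. pH = pKa + log([A⁻]/[HA]) = 6.45 + log(0.14/0.14)

pH = 6.45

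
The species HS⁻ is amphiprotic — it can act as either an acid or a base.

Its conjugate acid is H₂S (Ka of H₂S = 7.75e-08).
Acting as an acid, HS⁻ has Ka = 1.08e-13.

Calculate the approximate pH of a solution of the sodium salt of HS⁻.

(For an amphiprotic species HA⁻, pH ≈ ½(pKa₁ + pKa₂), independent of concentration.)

pKa₁ = -log(7.75e-08) = 7.11; pKa₂ = -log(1.08e-13) = 12.97. For an amphiprotic species, pH ≈ ½(pKa₁ + pKa₂) = ½(7.11 + 12.97) = 10.04.

pH = 10.04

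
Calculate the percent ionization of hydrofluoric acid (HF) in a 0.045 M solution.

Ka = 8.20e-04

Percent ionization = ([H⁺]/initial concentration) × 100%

Using Ka equilibrium: x² + Ka×x - Ka×C = 0. Solving: [H⁺] = 5.6784e-03. Percent = (5.6784e-03/0.045) × 100

Percent ionization = 12.6%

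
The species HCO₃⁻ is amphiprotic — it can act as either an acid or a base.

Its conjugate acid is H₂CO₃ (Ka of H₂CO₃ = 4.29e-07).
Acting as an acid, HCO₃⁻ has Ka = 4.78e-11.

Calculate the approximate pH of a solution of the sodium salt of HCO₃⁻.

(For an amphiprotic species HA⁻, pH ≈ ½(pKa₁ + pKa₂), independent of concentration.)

pKa₁ = -log(4.29e-07) = 6.37; pKa₂ = -log(4.78e-11) = 10.32. For an amphiprotic species, pH ≈ ½(pKa₁ + pKa₂) = ½(6.37 + 10.32) = 8.34.

pH = 8.34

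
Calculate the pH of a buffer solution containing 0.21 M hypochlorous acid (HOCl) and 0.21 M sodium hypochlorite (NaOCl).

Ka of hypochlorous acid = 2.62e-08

pKa = -log(2.62e-08) = 7.58. pH = pKa + log([A⁻]/[HA]) = 7.58 + log(0.21/0.21)

pH = 7.58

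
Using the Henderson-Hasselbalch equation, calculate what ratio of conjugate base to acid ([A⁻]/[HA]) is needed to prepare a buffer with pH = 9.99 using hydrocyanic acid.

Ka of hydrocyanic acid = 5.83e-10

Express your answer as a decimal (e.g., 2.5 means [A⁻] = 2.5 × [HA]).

pKa = -log(5.83e-10) = 9.2343. pH = pKa + log([A⁻]/[HA]), so log([A⁻]/[HA]) = pH − pKa = 9.99 − 9.2343 = 0.7557. [A⁻]/[HA] = 10^(0.7557) = 5.70

[A⁻]/[HA] = 5.70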